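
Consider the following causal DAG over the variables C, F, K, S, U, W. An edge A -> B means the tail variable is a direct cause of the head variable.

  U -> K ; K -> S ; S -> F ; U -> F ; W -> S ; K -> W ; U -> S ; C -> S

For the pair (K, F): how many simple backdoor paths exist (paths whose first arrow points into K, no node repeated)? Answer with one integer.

2

A backdoor path from K to F is any simple undirected path whose first edge points into K (i.e. leaves K via a parent).
Parents of K: {U}.
Enumerating:
  P1: K <- U -> S -> F
  P2: K <- U -> F
That exhausts the simple backdoor paths. Count: 2.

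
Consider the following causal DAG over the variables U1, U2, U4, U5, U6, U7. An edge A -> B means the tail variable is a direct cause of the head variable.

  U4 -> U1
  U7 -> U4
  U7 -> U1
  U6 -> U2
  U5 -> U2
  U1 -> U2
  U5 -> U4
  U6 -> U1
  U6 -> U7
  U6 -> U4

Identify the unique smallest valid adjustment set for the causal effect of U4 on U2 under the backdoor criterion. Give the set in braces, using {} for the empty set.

Variables eligible for adjustment (non-descendants of U4, excluding U4 and U2): {U5, U6, U7}.
Backdoor paths from U4 to U2:
  P1: U4 <- U5 -> U2
  P2: U4 <- U6 -> U7 -> U1 -> U2
  P3: U4 <- U6 -> U1 -> U2
  P4: U4 <- U6 -> U2
  P5: U4 <- U7 <- U6 -> U1 -> U2
  P6: U4 <- U7 <- U6 -> U2
  P7: U4 <- U7 -> U1 <- U6 -> U2
  P8: U4 <- U7 -> U1 -> U2
The empty set is not sufficient: P1 (U4 <- U5 -> U2) has no collider blocking it and no conditioned non-collider, so it is open.
Try {U5, U6, U7}:
  P1: blocked at fork node U5 ∈ conditioning set.
  P2: blocked at fork node U6 ∈ conditioning set.
  P3: blocked at fork node U6 ∈ conditioning set.
  P4: blocked at fork node U6 ∈ conditioning set.
  P5: blocked at chain node U7 ∈ conditioning set.
  P6: blocked at chain node U7 ∈ conditioning set.
  P7: blocked at fork node U7 ∈ conditioning set.
  P8: blocked at fork node U7 ∈ conditioning set.
{U5, U6, U7} contains no descendant of U4 and blocks every backdoor path.
Every element of {U5, U6, U7} is needed (dropping U5 leaves P1 open; dropping U6 leaves P3 open; dropping U7 leaves P8 open), so no proper subset is valid.
Among all size-3 subsets of the eligible variables, only {U5, U6, U7} blocks every backdoor path, so it is the unique smallest valid adjustment set.

{U5, U6, U7}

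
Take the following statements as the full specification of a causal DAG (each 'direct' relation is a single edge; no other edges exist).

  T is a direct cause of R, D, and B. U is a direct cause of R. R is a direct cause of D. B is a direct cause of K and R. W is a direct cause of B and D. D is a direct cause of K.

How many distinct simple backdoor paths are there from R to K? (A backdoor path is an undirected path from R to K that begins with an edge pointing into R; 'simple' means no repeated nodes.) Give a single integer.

A backdoor path from R to K is any simple undirected path whose first edge points into R (i.e. leaves R via a parent).
Parents of R: {B, T, U}.
Enumerating:
  P1: R <- T -> B <- W -> D -> K
  P2: R <- T -> B -> K
  P3: R <- T -> D <- W -> B -> K
  P4: R <- T -> D -> K
  P5: R <- B <- W -> D -> K
  P6: R <- B <- T -> D -> K
  P7: R <- B -> K
That exhausts the simple backdoor paths. Count: 7.

7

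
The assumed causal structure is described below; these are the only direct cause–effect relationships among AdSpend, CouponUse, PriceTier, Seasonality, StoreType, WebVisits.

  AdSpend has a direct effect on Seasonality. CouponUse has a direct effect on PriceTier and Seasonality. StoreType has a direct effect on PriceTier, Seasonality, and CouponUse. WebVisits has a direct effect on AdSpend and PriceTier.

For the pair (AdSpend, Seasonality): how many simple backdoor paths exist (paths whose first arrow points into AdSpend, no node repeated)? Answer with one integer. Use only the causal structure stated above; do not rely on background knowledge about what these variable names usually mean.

A backdoor path from AdSpend to Seasonality is any simple undirected path whose first edge points into AdSpend (i.e. leaves AdSpend via a parent).
Parents of AdSpend: {WebVisits}.
Enumerating:
  P1: AdSpend <- WebVisits -> PriceTier <- StoreType -> CouponUse -> Seasonality
  P2: AdSpend <- WebVisits -> PriceTier <- StoreType -> Seasonality
  P3: AdSpend <- WebVisits -> PriceTier <- CouponUse <- StoreType -> Seasonality
  P4: AdSpend <- WebVisits -> PriceTier <- CouponUse -> Seasonality
That exhausts the simple backdoor paths. Count: 4.

4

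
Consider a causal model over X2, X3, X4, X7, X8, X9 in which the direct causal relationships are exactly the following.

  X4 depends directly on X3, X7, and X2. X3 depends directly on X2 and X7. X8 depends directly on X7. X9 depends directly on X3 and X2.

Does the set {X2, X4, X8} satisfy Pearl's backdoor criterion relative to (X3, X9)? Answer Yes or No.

No

Backdoor paths from X3 to X9 (paths whose first edge points into X3):
  P1: X3 <- X7 -> X4 <- X2 -> X9
  P2: X3 <- X2 -> X9
Condition 1 (no descendant of X3 in the set): FAILS — X4 is a descendant of X3.
Condition 2 (every backdoor path blocked by {X2, X4, X8}):
  P1: blocked at fork node X2 ∈ conditioning set.
  P2: blocked at fork node X2 ∈ conditioning set.
{X2, X4, X8} does not satisfy the backdoor criterion.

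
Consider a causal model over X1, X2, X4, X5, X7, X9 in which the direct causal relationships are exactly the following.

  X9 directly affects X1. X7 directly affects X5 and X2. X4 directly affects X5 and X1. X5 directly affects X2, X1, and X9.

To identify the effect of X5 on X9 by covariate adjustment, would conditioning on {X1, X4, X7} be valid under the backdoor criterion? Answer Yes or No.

Backdoor paths from X5 to X9 (paths whose first edge points into X5):
  P1: X5 <- X4 -> X1 <- X9
Condition 1 (no descendant of X5 in the set): FAILS — X1 is a descendant of X5.
Condition 2 (every backdoor path blocked by {X1, X4, X7}):
  P1: blocked at fork node X4 ∈ conditioning set.
{X1, X4, X7} does not satisfy the backdoor criterion.

No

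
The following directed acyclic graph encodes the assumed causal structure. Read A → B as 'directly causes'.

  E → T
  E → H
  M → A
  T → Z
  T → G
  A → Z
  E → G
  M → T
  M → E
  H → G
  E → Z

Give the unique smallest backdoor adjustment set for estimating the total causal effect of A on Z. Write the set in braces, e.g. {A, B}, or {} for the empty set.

{M}

Variables eligible for adjustment (non-descendants of A, excluding A and Z): {E, G, H, M, T}.
Backdoor paths from A to Z:
  P1: A <- M -> E -> T -> Z
  P2: A <- M -> E -> H -> G <- T -> Z
  P3: A <- M -> E -> Z
  P4: A <- M -> E -> G <- T -> Z
  P5: A <- M -> T <- E -> Z
  P6: A <- M -> T -> Z
  P7: A <- M -> T -> G <- E -> Z
  P8: A <- M -> T -> G <- H <- E -> Z
The empty set is not sufficient: P1 (A <- M -> E -> T -> Z) has no collider blocking it and no conditioned non-collider, so it is open.
Try {M}:
  P1: blocked at fork node M ∈ conditioning set.
  P2: blocked at fork node M ∈ conditioning set.
  P3: blocked at fork node M ∈ conditioning set.
  P4: blocked at fork node M ∈ conditioning set.
  P5: blocked at fork node M ∈ conditioning set.
  P6: blocked at fork node M ∈ conditioning set.
  P7: blocked at fork node M ∈ conditioning set.
  P8: blocked at fork node M ∈ conditioning set.
{M} contains no descendant of A and blocks every backdoor path.
No other singleton works — e.g. {E} leaves P6 open — so {M} is the unique smallest valid adjustment set.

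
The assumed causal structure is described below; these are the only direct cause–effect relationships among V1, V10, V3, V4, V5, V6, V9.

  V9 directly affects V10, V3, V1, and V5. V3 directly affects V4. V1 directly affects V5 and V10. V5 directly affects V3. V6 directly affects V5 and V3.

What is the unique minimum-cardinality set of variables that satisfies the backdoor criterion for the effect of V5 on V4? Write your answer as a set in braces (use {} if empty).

{V6, V9}

Variables eligible for adjustment (non-descendants of V5, excluding V5 and V4): {V1, V10, V6, V9}.
Backdoor paths from V5 to V4:
  P1: V5 <- V6 -> V3 -> V4
  P2: V5 <- V9 -> V3 -> V4
  P3: V5 <- V1 <- V9 -> V3 -> V4
  P4: V5 <- V1 -> V10 <- V9 -> V3 -> V4
The empty set is not sufficient: P1 (V5 <- V6 -> V3 -> V4) has no collider blocking it and no conditioned non-collider, so it is open.
Try {V6, V9}:
  P1: blocked at fork node V6 ∈ conditioning set.
  P2: blocked at fork node V9 ∈ conditioning set.
  P3: blocked at fork node V9 ∈ conditioning set.
  P4: blocked at collider V10 (neither it nor any descendant is in the conditioning set).
{V6, V9} contains no descendant of V5 and blocks every backdoor path.
Every element of {V6, V9} is needed (dropping V6 leaves P1 open; dropping V9 leaves P2 open), so no proper subset is valid.
Among all size-2 subsets of the eligible variables, only {V6, V9} blocks every backdoor path, so it is the unique smallest valid adjustment set.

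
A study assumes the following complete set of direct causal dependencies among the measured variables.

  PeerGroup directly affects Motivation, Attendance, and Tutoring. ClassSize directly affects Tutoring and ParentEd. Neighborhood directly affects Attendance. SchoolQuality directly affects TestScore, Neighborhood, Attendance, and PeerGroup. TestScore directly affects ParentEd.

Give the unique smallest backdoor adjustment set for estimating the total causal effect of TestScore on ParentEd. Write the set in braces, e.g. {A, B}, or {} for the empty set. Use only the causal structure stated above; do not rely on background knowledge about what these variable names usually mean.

Variables eligible for adjustment (non-descendants of TestScore, excluding TestScore and ParentEd): {Attendance, ClassSize, Motivation, Neighborhood, PeerGroup, SchoolQuality, Tutoring}.
Backdoor paths from TestScore to ParentEd:
  P1: TestScore <- SchoolQuality -> PeerGroup -> Tutoring <- ClassSize -> ParentEd
  P2: TestScore <- SchoolQuality -> Neighborhood -> Attendance <- PeerGroup -> Tutoring <- ClassSize -> ParentEd
  P3: TestScore <- SchoolQuality -> Attendance <- PeerGroup -> Tutoring <- ClassSize -> ParentEd
Each backdoor path contains an unconditioned collider, so every path is already blocked with the empty conditioning set:
  P1: blocked at collider Tutoring (neither it nor any descendant is in the conditioning set).
  P2: blocked at collider Attendance (neither it nor any descendant is in the conditioning set).
  P3: blocked at collider Attendance (neither it nor any descendant is in the conditioning set).
The empty set is therefore the unique smallest valid set.

{}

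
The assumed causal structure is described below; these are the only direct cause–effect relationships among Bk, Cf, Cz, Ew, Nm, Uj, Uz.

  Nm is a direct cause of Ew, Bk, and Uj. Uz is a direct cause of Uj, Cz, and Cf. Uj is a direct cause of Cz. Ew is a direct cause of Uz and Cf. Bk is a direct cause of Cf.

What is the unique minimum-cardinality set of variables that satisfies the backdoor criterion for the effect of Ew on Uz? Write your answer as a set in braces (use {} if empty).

Variables eligible for adjustment (non-descendants of Ew, excluding Ew and Uz): {Bk, Nm}.
Backdoor paths from Ew to Uz:
  P1: Ew <- Nm -> Bk -> Cf <- Uz
  P2: Ew <- Nm -> Uj <- Uz
  P3: Ew <- Nm -> Uj -> Cz <- Uz
Each backdoor path contains an unconditioned collider, so every path is already blocked with the empty conditioning set:
  P1: blocked at collider Cf (neither it nor any descendant is in the conditioning set).
  P2: blocked at collider Uj (neither it nor any descendant is in the conditioning set).
  P3: blocked at collider Cz (neither it nor any descendant is in the conditioning set).
The empty set is therefore the unique smallest valid set.

{}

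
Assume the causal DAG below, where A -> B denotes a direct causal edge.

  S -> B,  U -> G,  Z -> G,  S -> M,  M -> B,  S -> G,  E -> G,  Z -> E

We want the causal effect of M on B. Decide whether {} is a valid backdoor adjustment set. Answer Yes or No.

No

Backdoor paths from M to B (paths whose first edge points into M):
  P1: M <- S -> B
Condition 1 (no descendant of M in the set): holds — descendants of M are {B}; none are in {}.
Condition 2 (every backdoor path blocked by {}):
  P1: open — no interior node is in the conditioning set.
{} does not satisfy the backdoor criterion.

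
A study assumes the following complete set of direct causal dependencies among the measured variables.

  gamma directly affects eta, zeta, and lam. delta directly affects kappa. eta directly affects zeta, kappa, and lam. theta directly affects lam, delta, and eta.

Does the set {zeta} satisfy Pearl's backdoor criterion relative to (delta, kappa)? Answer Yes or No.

No

Backdoor paths from delta to kappa (paths whose first edge points into delta):
  P1: delta <- theta -> eta -> kappa
  P2: delta <- theta -> lam <- gamma -> eta -> kappa
  P3: delta <- theta -> lam <- gamma -> zeta <- eta -> kappa
  P4: delta <- theta -> lam <- eta -> kappa
Condition 1 (no descendant of delta in the set): holds — descendants of delta are {kappa}; none are in {zeta}.
Condition 2 (every backdoor path blocked by {zeta}):
  P1: open — no interior node is in the conditioning set.
  P2: blocked at collider lam (neither it nor any descendant is in the conditioning set).
  P3: blocked at collider lam (neither it nor any descendant is in the conditioning set).
  P4: blocked at collider lam (neither it nor any descendant is in the conditioning set).
{zeta} does not satisfy the backdoor criterion.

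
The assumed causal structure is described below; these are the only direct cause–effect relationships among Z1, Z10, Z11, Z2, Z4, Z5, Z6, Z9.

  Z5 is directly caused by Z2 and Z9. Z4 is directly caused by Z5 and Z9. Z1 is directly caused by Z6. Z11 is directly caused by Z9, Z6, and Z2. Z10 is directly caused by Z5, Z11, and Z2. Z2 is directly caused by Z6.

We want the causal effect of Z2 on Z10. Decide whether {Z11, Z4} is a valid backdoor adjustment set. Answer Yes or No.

No

Backdoor paths from Z2 to Z10 (paths whose first edge points into Z2):
  P1: Z2 <- Z6 -> Z11 <- Z9 -> Z5 -> Z10
  P2: Z2 <- Z6 -> Z11 <- Z9 -> Z4 <- Z5 -> Z10
  P3: Z2 <- Z6 -> Z11 -> Z10
Condition 1 (no descendant of Z2 in the set): FAILS — Z11 and Z4 are descendants of Z2.
Condition 2 (every backdoor path blocked by {Z11, Z4}):
  P1: open — collider(s) Z11 are conditioned on (or have a conditioned descendant) and no non-collider on the path is in the set.
  P2: open — collider(s) Z11, Z4 are conditioned on (or have a conditioned descendant) and no non-collider on the path is in the set.
  P3: blocked at chain node Z11 ∈ conditioning set.
{Z11, Z4} does not satisfy the backdoor criterion.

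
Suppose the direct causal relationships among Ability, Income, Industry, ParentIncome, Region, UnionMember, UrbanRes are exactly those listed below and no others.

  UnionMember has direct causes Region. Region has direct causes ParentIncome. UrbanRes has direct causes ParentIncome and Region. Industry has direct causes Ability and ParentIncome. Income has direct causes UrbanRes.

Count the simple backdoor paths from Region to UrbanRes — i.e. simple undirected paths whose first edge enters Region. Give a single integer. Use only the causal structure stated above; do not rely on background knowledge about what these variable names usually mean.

A backdoor path from Region to UrbanRes is any simple undirected path whose first edge points into Region (i.e. leaves Region via a parent).
Parents of Region: {ParentIncome}.
Enumerating:
  P1: Region <- ParentIncome -> UrbanRes
That exhausts the simple backdoor paths. Count: 1.

1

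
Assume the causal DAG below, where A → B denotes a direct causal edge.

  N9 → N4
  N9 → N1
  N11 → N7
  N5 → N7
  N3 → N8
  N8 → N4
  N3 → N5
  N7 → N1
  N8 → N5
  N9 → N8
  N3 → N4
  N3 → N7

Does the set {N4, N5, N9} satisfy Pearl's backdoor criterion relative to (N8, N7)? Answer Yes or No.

No

Backdoor paths from N8 to N7 (paths whose first edge points into N8):
  P1: N8 <- N3 -> N5 -> N7
  P2: N8 <- N3 -> N7
  P3: N8 <- N3 -> N4 <- N9 -> N1 <- N7
  P4: N8 <- N9 -> N1 <- N7
  P5: N8 <- N9 -> N4 <- N3 -> N5 -> N7
  P6: N8 <- N9 -> N4 <- N3 -> N7
Condition 1 (no descendant of N8 in the set): FAILS — N4 and N5 are descendants of N8.
Condition 2 (every backdoor path blocked by {N4, N5, N9}):
  P1: blocked at chain node N5 ∈ conditioning set.
  P2: open — no interior node is in the conditioning set.
  P3: blocked at fork node N9 ∈ conditioning set.
  P4: blocked at fork node N9 ∈ conditioning set.
  P5: blocked at fork node N9 ∈ conditioning set.
  P6: blocked at fork node N9 ∈ conditioning set.
{N4, N5, N9} does not satisfy the backdoor criterion.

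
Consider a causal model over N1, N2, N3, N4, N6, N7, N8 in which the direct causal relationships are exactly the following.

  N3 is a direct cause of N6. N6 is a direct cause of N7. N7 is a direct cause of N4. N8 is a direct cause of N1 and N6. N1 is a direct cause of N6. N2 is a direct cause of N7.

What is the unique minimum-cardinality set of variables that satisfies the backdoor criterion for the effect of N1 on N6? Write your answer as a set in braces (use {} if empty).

{N8}

Variables eligible for adjustment (non-descendants of N1, excluding N1 and N6): {N2, N3, N8}.
Backdoor paths from N1 to N6:
  P1: N1 <- N8 -> N6
The empty set is not sufficient: P1 (N1 <- N8 -> N6) has no collider blocking it and no conditioned non-collider, so it is open.
Try {N8}:
  P1: blocked at fork node N8 ∈ conditioning set.
{N8} contains no descendant of N1 and blocks every backdoor path.
No other singleton works — e.g. {N3} leaves P1 open — so {N8} is the unique smallest valid adjustment set.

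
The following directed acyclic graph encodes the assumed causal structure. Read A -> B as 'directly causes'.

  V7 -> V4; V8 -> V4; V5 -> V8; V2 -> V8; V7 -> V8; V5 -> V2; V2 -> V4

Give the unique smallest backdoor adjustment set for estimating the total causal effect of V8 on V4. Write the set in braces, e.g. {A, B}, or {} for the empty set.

Variables eligible for adjustment (non-descendants of V8, excluding V8 and V4): {V2, V5, V7}.
Backdoor paths from V8 to V4:
  P1: V8 <- V5 -> V2 -> V4
  P2: V8 <- V7 -> V4
  P3: V8 <- V2 -> V4
The empty set is not sufficient: P1 (V8 <- V5 -> V2 -> V4) has no collider blocking it and no conditioned non-collider, so it is open.
Try {V2, V7}:
  P1: blocked at chain node V2 ∈ conditioning set.
  P2: blocked at fork node V7 ∈ conditioning set.
  P3: blocked at fork node V2 ∈ conditioning set.
{V2, V7} contains no descendant of V8 and blocks every backdoor path.
Every element of {V2, V7} is needed (dropping V2 leaves P1 open; dropping V7 leaves P2 open), so no proper subset is valid.
Among all size-2 subsets of the eligible variables, only {V2, V7} blocks every backdoor path, so it is the unique smallest valid adjustment set.

{V2, V7}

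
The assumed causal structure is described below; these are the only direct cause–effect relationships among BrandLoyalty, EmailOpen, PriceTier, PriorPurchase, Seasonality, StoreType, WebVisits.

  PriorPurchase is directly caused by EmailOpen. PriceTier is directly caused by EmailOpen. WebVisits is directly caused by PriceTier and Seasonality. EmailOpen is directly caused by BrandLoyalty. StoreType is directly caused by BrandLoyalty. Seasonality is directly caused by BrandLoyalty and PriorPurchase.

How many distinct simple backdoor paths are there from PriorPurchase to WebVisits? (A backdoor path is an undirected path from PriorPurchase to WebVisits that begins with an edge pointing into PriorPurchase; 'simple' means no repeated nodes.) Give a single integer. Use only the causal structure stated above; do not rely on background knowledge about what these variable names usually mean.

A backdoor path from PriorPurchase to WebVisits is any simple undirected path whose first edge points into PriorPurchase (i.e. leaves PriorPurchase via a parent).
Parents of PriorPurchase: {EmailOpen}.
Enumerating:
  P1: PriorPurchase <- EmailOpen <- BrandLoyalty -> Seasonality -> WebVisits
  P2: PriorPurchase <- EmailOpen -> PriceTier -> WebVisits
That exhausts the simple backdoor paths. Count: 2.

2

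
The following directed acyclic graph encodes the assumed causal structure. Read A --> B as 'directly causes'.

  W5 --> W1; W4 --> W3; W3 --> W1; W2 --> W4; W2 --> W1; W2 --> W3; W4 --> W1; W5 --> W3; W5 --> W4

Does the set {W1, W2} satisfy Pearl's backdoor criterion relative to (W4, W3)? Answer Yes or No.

No

Backdoor paths from W4 to W3 (paths whose first edge points into W4):
  P1: W4 <- W2 -> W3
  P2: W4 <- W2 -> W1 <- W5 -> W3
  P3: W4 <- W2 -> W1 <- W3
  P4: W4 <- W5 -> W3
  P5: W4 <- W5 -> W1 <- W2 -> W3
  P6: W4 <- W5 -> W1 <- W3
Condition 1 (no descendant of W4 in the set): FAILS — W1 is a descendant of W4.
Condition 2 (every backdoor path blocked by {W1, W2}):
  P1: blocked at fork node W2 ∈ conditioning set.
  P2: blocked at fork node W2 ∈ conditioning set.
  P3: blocked at fork node W2 ∈ conditioning set.
  P4: open — no interior node is in the conditioning set.
  P5: blocked at fork node W2 ∈ conditioning set.
  P6: open — collider(s) W1 are conditioned on (or have a conditioned descendant) and no non-collider on the path is in the set.
{W1, W2} does not satisfy the backdoor criterion.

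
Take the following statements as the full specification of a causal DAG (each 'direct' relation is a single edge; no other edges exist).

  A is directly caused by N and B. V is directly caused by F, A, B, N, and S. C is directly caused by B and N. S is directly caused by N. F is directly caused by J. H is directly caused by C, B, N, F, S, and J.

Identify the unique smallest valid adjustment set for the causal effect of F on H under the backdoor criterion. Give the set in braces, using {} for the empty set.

Variables eligible for adjustment (non-descendants of F, excluding F and H): {A, B, C, J, N, S}.
Backdoor paths from F to H:
  P1: F <- J -> H
The empty set is not sufficient: P1 (F <- J -> H) has no collider blocking it and no conditioned non-collider, so it is open.
Try {J}:
  P1: blocked at fork node J ∈ conditioning set.
{J} contains no descendant of F and blocks every backdoor path.
No other singleton works — e.g. {B} leaves P1 open — so {J} is the unique smallest valid adjustment set.

{J}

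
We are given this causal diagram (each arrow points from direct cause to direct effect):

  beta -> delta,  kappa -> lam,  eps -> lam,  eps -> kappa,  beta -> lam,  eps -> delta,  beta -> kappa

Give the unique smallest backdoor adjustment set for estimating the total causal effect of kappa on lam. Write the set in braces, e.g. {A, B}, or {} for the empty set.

{beta, eps}

Variables eligible for adjustment (non-descendants of kappa, excluding kappa and lam): {beta, delta, eps}.
Backdoor paths from kappa to lam:
  P1: kappa <- beta -> delta <- eps -> lam
  P2: kappa <- beta -> lam
  P3: kappa <- eps -> delta <- beta -> lam
  P4: kappa <- eps -> lam
The empty set is not sufficient: P2 (kappa <- beta -> lam) has no collider blocking it and no conditioned non-collider, so it is open.
Try {beta, eps}:
  P1: blocked at fork node beta ∈ conditioning set.
  P2: blocked at fork node beta ∈ conditioning set.
  P3: blocked at fork node eps ∈ conditioning set.
  P4: blocked at fork node eps ∈ conditioning set.
{beta, eps} contains no descendant of kappa and blocks every backdoor path.
Every element of {beta, eps} is needed (dropping beta leaves P2 open; dropping eps leaves P4 open), so no proper subset is valid.
Among all size-2 subsets of the eligible variables, only {beta, eps} blocks every backdoor path, so it is the unique smallest valid adjustment set.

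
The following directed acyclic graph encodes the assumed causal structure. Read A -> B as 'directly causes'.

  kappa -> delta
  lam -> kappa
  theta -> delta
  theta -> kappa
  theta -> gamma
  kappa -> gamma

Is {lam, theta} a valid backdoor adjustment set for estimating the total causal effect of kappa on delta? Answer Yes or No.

Backdoor paths from kappa to delta (paths whose first edge points into kappa):
  P1: kappa <- theta -> delta
Condition 1 (no descendant of kappa in the set): holds — descendants of kappa are {delta, gamma}; none are in {lam, theta}.
Condition 2 (every backdoor path blocked by {lam, theta}):
  P1: blocked at fork node theta ∈ conditioning set.
{lam, theta} satisfies the backdoor criterion.

Yes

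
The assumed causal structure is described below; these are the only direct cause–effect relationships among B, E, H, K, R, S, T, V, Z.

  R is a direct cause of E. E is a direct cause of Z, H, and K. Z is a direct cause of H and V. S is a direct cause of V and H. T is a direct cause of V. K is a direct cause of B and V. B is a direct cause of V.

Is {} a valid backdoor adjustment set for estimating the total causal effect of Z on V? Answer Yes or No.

No

Backdoor paths from Z to V (paths whose first edge points into Z):
  P1: Z <- E -> K -> B -> V
  P2: Z <- E -> K -> V
  P3: Z <- E -> H <- S -> V
Condition 1 (no descendant of Z in the set): holds — descendants of Z are {H, V}; none are in {}.
Condition 2 (every backdoor path blocked by {}):
  P1: open — no interior node is in the conditioning set.
  P2: open — no interior node is in the conditioning set.
  P3: blocked at collider H (neither it nor any descendant is in the conditioning set).
{} does not satisfy the backdoor criterion.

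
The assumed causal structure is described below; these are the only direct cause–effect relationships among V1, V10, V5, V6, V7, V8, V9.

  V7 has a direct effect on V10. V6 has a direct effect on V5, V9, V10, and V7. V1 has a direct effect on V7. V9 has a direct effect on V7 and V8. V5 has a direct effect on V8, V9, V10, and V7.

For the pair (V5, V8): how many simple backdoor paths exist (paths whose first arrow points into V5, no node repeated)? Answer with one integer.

3

A backdoor path from V5 to V8 is any simple undirected path whose first edge points into V5 (i.e. leaves V5 via a parent).
Parents of V5: {V6}.
Enumerating:
  P1: V5 <- V6 -> V9 -> V8
  P2: V5 <- V6 -> V7 <- V9 -> V8
  P3: V5 <- V6 -> V10 <- V7 <- V9 -> V8
That exhausts the simple backdoor paths. Count: 3.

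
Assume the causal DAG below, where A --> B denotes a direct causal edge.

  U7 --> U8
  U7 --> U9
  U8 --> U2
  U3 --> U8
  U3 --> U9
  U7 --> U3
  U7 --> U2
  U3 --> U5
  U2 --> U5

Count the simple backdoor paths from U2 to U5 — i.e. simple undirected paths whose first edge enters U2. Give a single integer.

A backdoor path from U2 to U5 is any simple undirected path whose first edge points into U2 (i.e. leaves U2 via a parent).
Parents of U2: {U7, U8}.
Enumerating:
  P1: U2 <- U7 -> U3 -> U5
  P2: U2 <- U7 -> U8 <- U3 -> U5
  P3: U2 <- U7 -> U9 <- U3 -> U5
  P4: U2 <- U8 <- U7 -> U3 -> U5
  P5: U2 <- U8 <- U7 -> U9 <- U3 -> U5
  P6: U2 <- U8 <- U3 -> U5
That exhausts the simple backdoor paths. Count: 6.

6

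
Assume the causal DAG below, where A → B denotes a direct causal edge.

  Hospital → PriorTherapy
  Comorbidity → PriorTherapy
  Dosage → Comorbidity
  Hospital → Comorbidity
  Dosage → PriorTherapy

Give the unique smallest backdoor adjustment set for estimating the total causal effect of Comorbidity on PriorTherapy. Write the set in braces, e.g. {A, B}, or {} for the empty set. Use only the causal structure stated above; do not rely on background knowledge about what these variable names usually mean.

{Dosage, Hospital}

Variables eligible for adjustment (non-descendants of Comorbidity, excluding Comorbidity and PriorTherapy): {Dosage, Hospital}.
Backdoor paths from Comorbidity to PriorTherapy:
  P1: Comorbidity <- Dosage -> PriorTherapy
  P2: Comorbidity <- Hospital -> PriorTherapy
The empty set is not sufficient: P1 (Comorbidity <- Dosage -> PriorTherapy) has no collider blocking it and no conditioned non-collider, so it is open.
Try {Dosage, Hospital}:
  P1: blocked at fork node Dosage ∈ conditioning set.
  P2: blocked at fork node Hospital ∈ conditioning set.
{Dosage, Hospital} contains no descendant of Comorbidity and blocks every backdoor path.
Every element of {Dosage, Hospital} is needed (dropping Dosage leaves P1 open; dropping Hospital leaves P2 open), so no proper subset is valid.
Among all size-2 subsets of the eligible variables, only {Dosage, Hospital} blocks every backdoor path, so it is the unique smallest valid adjustment set.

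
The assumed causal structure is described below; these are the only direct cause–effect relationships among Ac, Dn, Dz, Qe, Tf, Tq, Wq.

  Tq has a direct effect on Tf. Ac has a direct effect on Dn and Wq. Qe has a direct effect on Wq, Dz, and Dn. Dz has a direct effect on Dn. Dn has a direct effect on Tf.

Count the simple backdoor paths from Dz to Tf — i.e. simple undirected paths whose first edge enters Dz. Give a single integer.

2

A backdoor path from Dz to Tf is any simple undirected path whose first edge points into Dz (i.e. leaves Dz via a parent).
Parents of Dz: {Qe}.
Enumerating:
  P1: Dz <- Qe -> Wq <- Ac -> Dn -> Tf
  P2: Dz <- Qe -> Dn -> Tf
That exhausts the simple backdoor paths. Count: 2.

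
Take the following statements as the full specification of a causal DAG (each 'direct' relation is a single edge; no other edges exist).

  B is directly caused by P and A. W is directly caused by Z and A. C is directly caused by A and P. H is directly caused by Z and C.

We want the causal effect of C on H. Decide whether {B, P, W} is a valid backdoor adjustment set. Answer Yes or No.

No

Backdoor paths from C to H (paths whose first edge points into C):
  P1: C <- A -> W <- Z -> H
  P2: C <- P -> B <- A -> W <- Z -> H
Condition 1 (no descendant of C in the set): holds — descendants of C are {H}; none are in {B, P, W}.
Condition 2 (every backdoor path blocked by {B, P, W}):
  P1: open — collider(s) W are conditioned on (or have a conditioned descendant) and no non-collider on the path is in the set.
  P2: blocked at fork node P ∈ conditioning set.
{B, P, W} does not satisfy the backdoor criterion.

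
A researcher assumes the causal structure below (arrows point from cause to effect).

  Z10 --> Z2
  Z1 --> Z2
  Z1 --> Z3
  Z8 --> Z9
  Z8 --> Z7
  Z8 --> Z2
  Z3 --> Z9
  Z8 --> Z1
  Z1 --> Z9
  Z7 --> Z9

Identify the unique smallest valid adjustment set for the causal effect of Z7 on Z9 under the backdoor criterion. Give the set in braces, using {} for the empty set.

Variables eligible for adjustment (non-descendants of Z7, excluding Z7 and Z9): {Z1, Z10, Z2, Z3, Z8}.
Backdoor paths from Z7 to Z9:
  P1: Z7 <- Z8 -> Z1 -> Z3 -> Z9
  P2: Z7 <- Z8 -> Z1 -> Z9
  P3: Z7 <- Z8 -> Z9
  P4: Z7 <- Z8 -> Z2 <- Z1 -> Z3 -> Z9
  P5: Z7 <- Z8 -> Z2 <- Z1 -> Z9
The empty set is not sufficient: P1 (Z7 <- Z8 -> Z1 -> Z3 -> Z9) has no collider blocking it and no conditioned non-collider, so it is open.
Try {Z8}:
  P1: blocked at fork node Z8 ∈ conditioning set.
  P2: blocked at fork node Z8 ∈ conditioning set.
  P3: blocked at fork node Z8 ∈ conditioning set.
  P4: blocked at fork node Z8 ∈ conditioning set.
  P5: blocked at fork node Z8 ∈ conditioning set.
{Z8} contains no descendant of Z7 and blocks every backdoor path.
No other singleton works — e.g. {Z1} leaves P3 open — so {Z8} is the unique smallest valid adjustment set.

{Z8}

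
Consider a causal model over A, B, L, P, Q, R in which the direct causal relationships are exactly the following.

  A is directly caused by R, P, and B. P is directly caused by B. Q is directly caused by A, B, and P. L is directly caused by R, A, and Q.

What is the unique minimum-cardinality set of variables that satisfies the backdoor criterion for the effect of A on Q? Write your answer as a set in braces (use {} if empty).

Variables eligible for adjustment (non-descendants of A, excluding A and Q): {B, P, R}.
Backdoor paths from A to Q:
  P1: A <- B -> P -> Q
  P2: A <- B -> Q
  P3: A <- P <- B -> Q
  P4: A <- P -> Q
  P5: A <- R -> L <- Q
The empty set is not sufficient: P1 (A <- B -> P -> Q) has no collider blocking it and no conditioned non-collider, so it is open.
Try {B, P}:
  P1: blocked at fork node B ∈ conditioning set.
  P2: blocked at fork node B ∈ conditioning set.
  P3: blocked at chain node P ∈ conditioning set.
  P4: blocked at fork node P ∈ conditioning set.
  P5: blocked at collider L (neither it nor any descendant is in the conditioning set).
{B, P} contains no descendant of A and blocks every backdoor path.
Every element of {B, P} is needed (dropping B leaves P2 open; dropping P leaves P4 open), so no proper subset is valid.
Among all size-2 subsets of the eligible variables, only {B, P} blocks every backdoor path, so it is the unique smallest valid adjustment set.

{B, P}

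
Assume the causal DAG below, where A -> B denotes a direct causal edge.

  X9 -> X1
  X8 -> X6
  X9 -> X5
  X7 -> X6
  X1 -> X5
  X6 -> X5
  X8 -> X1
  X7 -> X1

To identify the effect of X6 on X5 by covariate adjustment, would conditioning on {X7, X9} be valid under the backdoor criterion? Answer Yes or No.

Backdoor paths from X6 to X5 (paths whose first edge points into X6):
  P1: X6 <- X8 -> X1 <- X9 -> X5
  P2: X6 <- X8 -> X1 -> X5
  P3: X6 <- X7 -> X1 <- X9 -> X5
  P4: X6 <- X7 -> X1 -> X5
Condition 1 (no descendant of X6 in the set): holds — descendants of X6 are {X5}; none are in {X7, X9}.
Condition 2 (every backdoor path blocked by {X7, X9}):
  P1: blocked at collider X1 (neither it nor any descendant is in the conditioning set).
  P2: open — no interior node is in the conditioning set.
  P3: blocked at fork node X7 ∈ conditioning set.
  P4: blocked at fork node X7 ∈ conditioning set.
{X7, X9} does not satisfy the backdoor criterion.

No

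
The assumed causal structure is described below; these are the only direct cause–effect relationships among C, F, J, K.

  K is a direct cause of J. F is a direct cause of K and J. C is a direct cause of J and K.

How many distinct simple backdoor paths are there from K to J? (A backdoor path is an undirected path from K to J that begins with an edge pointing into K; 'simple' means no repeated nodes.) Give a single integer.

2

A backdoor path from K to J is any simple undirected path whose first edge points into K (i.e. leaves K via a parent).
Parents of K: {C, F}.
Enumerating:
  P1: K <- C -> J
  P2: K <- F -> J
That exhausts the simple backdoor paths. Count: 2.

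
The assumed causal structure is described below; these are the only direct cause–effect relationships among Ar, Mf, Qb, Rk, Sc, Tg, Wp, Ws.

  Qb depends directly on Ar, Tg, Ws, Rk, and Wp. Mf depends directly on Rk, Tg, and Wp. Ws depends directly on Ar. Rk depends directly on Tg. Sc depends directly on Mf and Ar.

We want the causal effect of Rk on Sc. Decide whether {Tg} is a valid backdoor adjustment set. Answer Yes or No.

Yes

Backdoor paths from Rk to Sc (paths whose first edge points into Rk):
  P1: Rk <- Tg -> Mf <- Wp -> Qb <- Ar -> Sc
  P2: Rk <- Tg -> Mf <- Wp -> Qb <- Ws <- Ar -> Sc
  P3: Rk <- Tg -> Mf -> Sc
  P4: Rk <- Tg -> Qb <- Wp -> Mf -> Sc
  P5: Rk <- Tg -> Qb <- Ar -> Sc
  P6: Rk <- Tg -> Qb <- Ws <- Ar -> Sc
Condition 1 (no descendant of Rk in the set): holds — descendants of Rk are {Mf, Qb, Sc}; none are in {Tg}.
Condition 2 (every backdoor path blocked by {Tg}):
  P1: blocked at fork node Tg ∈ conditioning set.
  P2: blocked at fork node Tg ∈ conditioning set.
  P3: blocked at fork node Tg ∈ conditioning set.
  P4: blocked at fork node Tg ∈ conditioning set.
  P5: blocked at fork node Tg ∈ conditioning set.
  P6: blocked at fork node Tg ∈ conditioning set.
{Tg} satisfies the backdoor criterion.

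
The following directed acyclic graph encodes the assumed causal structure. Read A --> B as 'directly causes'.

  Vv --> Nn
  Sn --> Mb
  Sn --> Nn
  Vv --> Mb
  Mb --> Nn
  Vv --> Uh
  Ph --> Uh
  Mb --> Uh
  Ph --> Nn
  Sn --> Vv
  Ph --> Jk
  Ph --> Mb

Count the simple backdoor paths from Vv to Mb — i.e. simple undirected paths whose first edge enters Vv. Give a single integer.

A backdoor path from Vv to Mb is any simple undirected path whose first edge points into Vv (i.e. leaves Vv via a parent).
Parents of Vv: {Sn}.
Enumerating:
  P1: Vv <- Sn -> Mb
  P2: Vv <- Sn -> Nn <- Ph -> Mb
  P3: Vv <- Sn -> Nn <- Ph -> Uh <- Mb
  P4: Vv <- Sn -> Nn <- Mb
That exhausts the simple backdoor paths. Count: 4.

4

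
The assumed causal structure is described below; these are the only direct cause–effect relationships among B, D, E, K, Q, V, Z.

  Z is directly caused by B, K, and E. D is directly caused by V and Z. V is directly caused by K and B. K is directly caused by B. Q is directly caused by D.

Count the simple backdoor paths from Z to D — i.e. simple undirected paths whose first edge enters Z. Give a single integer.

4

A backdoor path from Z to D is any simple undirected path whose first edge points into Z (i.e. leaves Z via a parent).
Parents of Z: {B, E, K}.
Enumerating:
  P1: Z <- B -> K -> V -> D
  P2: Z <- B -> V -> D
  P3: Z <- K <- B -> V -> D
  P4: Z <- K -> V -> D
That exhausts the simple backdoor paths. Count: 4.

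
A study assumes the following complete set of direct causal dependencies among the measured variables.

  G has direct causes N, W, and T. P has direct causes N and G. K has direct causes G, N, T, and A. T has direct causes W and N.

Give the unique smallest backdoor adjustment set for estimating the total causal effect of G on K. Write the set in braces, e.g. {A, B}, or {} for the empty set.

{N, T}

Variables eligible for adjustment (non-descendants of G, excluding G and K): {A, N, T, W}.
Backdoor paths from G to K:
  P1: G <- N -> T -> K
  P2: G <- N -> K
  P3: G <- W -> T <- N -> K
  P4: G <- W -> T -> K
  P5: G <- T <- N -> K
  P6: G <- T -> K
The empty set is not sufficient: P1 (G <- N -> T -> K) has no collider blocking it and no conditioned non-collider, so it is open.
Try {N, T}:
  P1: blocked at fork node N ∈ conditioning set.
  P2: blocked at fork node N ∈ conditioning set.
  P3: blocked at fork node N ∈ conditioning set.
  P4: blocked at chain node T ∈ conditioning set.
  P5: blocked at chain node T ∈ conditioning set.
  P6: blocked at fork node T ∈ conditioning set.
{N, T} contains no descendant of G and blocks every backdoor path.
Every element of {N, T} is needed (dropping N leaves P2 open; dropping T leaves P4 open), so no proper subset is valid.
Among all size-2 subsets of the eligible variables, only {N, T} blocks every backdoor path, so it is the unique smallest valid adjustment set.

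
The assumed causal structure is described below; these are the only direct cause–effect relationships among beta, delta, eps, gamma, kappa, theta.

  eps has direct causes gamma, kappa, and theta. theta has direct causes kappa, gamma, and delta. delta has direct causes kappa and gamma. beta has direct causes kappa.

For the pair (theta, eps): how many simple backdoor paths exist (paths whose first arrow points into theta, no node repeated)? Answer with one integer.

6

A backdoor path from theta to eps is any simple undirected path whose first edge points into theta (i.e. leaves theta via a parent).
Parents of theta: {delta, gamma, kappa}.
Enumerating:
  P1: theta <- kappa -> delta <- gamma -> eps
  P2: theta <- kappa -> eps
  P3: theta <- gamma -> delta <- kappa -> eps
  P4: theta <- gamma -> eps
  P5: theta <- delta <- kappa -> eps
  P6: theta <- delta <- gamma -> eps
That exhausts the simple backdoor paths. Count: 6.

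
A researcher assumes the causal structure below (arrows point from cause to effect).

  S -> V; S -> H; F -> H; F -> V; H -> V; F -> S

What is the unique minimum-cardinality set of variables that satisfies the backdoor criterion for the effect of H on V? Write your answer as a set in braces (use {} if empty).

{F, S}

Variables eligible for adjustment (non-descendants of H, excluding H and V): {F, S}.
Backdoor paths from H to V:
  P1: H <- F -> S -> V
  P2: H <- F -> V
  P3: H <- S <- F -> V
  P4: H <- S -> V
The empty set is not sufficient: P1 (H <- F -> S -> V) has no collider blocking it and no conditioned non-collider, so it is open.
Try {F, S}:
  P1: blocked at fork node F ∈ conditioning set.
  P2: blocked at fork node F ∈ conditioning set.
  P3: blocked at chain node S ∈ conditioning set.
  P4: blocked at fork node S ∈ conditioning set.
{F, S} contains no descendant of H and blocks every backdoor path.
Every element of {F, S} is needed (dropping F leaves P2 open; dropping S leaves P4 open), so no proper subset is valid.
Among all size-2 subsets of the eligible variables, only {F, S} blocks every backdoor path, so it is the unique smallest valid adjustment set.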